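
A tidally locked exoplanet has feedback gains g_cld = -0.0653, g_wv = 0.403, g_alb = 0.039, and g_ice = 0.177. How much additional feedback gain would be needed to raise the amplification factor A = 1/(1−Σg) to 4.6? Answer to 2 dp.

Current total gain = 0.5537.
Target gain for A = 4.6: g* = 1 − 1/4.6 = 0.7826.
Additional gain needed = 0.7826 − 0.5537 = 0.23.

0.23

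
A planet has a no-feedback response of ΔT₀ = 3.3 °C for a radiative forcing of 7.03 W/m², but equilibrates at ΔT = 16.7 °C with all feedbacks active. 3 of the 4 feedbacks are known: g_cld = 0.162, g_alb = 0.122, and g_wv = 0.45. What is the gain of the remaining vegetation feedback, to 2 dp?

0.07

Amplification A = ΔT/ΔT₀ = 16.7/3.3 = 5.061.
Total gain g = 1 − 1/A = 1 − 1/5.061 = 0.8024.
Known gains sum to 0.162 + 0.122 + 0.45 = 0.734.
g_veg = 0.8024 − 0.734 = 0.07.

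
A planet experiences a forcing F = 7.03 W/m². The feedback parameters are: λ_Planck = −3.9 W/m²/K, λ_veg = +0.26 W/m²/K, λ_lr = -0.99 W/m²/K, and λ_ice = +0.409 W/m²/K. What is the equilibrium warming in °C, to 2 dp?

Net feedback parameter λ = (−3.9) + (+0.26) + (-0.99) + (+0.409) = -4.221 W/m²/K.
ΔT = −F/λ = −7.03/(-4.221) = 1.67 °C.

1.67 °C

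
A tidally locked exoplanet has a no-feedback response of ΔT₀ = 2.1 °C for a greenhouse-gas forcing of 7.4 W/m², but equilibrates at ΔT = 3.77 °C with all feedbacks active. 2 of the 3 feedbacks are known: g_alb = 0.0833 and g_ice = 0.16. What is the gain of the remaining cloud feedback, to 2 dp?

0.20

Amplification A = ΔT/ΔT₀ = 3.77/2.1 = 1.795.
Total gain g = 1 − 1/A = 1 − 1/1.795 = 0.4429.
Known gains sum to 0.0833 + 0.16 = 0.2433.
g_cld = 0.4429 − 0.2433 = 0.20.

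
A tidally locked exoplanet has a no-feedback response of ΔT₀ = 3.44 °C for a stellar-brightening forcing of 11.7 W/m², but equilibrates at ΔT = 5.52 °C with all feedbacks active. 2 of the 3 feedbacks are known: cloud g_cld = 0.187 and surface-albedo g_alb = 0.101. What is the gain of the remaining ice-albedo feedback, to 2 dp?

0.09

Amplification A = ΔT/ΔT₀ = 5.52/3.44 = 1.605.
Total gain g = 1 − 1/A = 1 − 1/1.605 = 0.3769.
Known gains sum to 0.187 + 0.101 = 0.288.
g_ice = 0.3769 − 0.288 = 0.09.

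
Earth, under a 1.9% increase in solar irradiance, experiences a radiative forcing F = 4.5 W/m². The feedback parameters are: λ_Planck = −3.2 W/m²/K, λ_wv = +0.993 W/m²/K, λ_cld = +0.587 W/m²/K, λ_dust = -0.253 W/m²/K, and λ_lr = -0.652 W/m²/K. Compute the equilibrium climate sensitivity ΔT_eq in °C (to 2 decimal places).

Net feedback parameter λ = (−3.2) + (+0.993) + (+0.587) + (-0.253) + (-0.652) = -2.525 W/m²/K.
ΔT = −F/λ = −4.5/(-2.525) = 1.78 °C.

1.78 °C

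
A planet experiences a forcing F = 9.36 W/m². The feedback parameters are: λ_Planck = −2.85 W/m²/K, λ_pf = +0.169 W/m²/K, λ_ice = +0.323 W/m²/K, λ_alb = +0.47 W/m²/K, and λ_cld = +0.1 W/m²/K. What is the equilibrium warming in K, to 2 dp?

Net feedback parameter λ = (−2.85) + (+0.169) + (+0.323) + (+0.47) + (+0.1) = -1.788 W/m²/K.
ΔT = −F/λ = −9.36/(-1.788) = 5.23 K.

5.23 K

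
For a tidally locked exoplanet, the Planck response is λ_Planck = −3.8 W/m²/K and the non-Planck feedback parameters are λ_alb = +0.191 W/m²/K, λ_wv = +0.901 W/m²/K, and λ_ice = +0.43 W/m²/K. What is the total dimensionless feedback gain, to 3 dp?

Convert to gains: g_alb = 0.191/3.8 = 0.05026; g_wv = 0.901/3.8 = 0.2371; g_ice = 0.43/3.8 = 0.1132.
Total gain g = 0.40056.

0.401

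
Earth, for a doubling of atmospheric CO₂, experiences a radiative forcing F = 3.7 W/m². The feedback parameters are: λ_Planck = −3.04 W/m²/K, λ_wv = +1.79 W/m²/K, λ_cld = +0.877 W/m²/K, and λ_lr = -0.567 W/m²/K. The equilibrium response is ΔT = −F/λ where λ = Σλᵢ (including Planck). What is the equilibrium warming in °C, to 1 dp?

Net feedback parameter λ = (−3.04) + (+1.79) + (+0.877) + (-0.567) = -0.94 W/m²/K.
ΔT = −F/λ = −3.7/(-0.94) = 3.9 °C.

3.9 °C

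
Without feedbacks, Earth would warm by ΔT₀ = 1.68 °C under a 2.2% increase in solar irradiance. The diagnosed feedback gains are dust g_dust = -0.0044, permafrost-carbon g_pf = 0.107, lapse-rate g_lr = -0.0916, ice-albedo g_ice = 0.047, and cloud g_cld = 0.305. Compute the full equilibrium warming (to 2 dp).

Total gain g = -0.0044 + 0.107 − 0.0916 + 0.047 + 0.305 = 0.363.
Amplification A = 1/(1 − 0.363) = 1.57.
ΔT = 1.68 × 1.57 = 2.64 °C.

2.64 °C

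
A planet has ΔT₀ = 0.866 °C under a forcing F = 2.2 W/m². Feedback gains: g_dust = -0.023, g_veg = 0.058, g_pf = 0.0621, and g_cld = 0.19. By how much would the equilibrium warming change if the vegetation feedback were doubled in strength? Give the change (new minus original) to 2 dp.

0.11 °C

Original: g = 0.2871, ΔT = 0.866/(1−0.2871) = 1.2148 °C.
With doubled vegetation: g' = 0.3451, ΔT' = 0.866/(1−0.3451) = 1.3223 °C.
Change = 1.3223 − 1.2148 = 0.11 °C.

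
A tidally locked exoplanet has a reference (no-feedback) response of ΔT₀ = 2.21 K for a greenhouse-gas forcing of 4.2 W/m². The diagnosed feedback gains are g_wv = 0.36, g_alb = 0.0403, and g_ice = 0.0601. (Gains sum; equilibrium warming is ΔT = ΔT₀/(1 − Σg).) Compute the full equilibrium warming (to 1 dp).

Total gain g = 0.36 + 0.0403 + 0.0601 = 0.4604.
Amplification A = 1/(1 − 0.4604) = 1.853.
ΔT = 2.21 × 1.853 = 4.1 K.

4.1 K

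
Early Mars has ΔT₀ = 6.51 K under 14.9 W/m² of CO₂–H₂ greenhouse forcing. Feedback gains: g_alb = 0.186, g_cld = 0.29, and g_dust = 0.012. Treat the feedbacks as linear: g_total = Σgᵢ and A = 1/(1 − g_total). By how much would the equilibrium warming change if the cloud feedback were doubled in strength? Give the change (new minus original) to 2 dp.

Original: g = 0.488, ΔT = 6.51/(1−0.488) = 12.7148 K.
With doubled cloud: g' = 0.778, ΔT' = 6.51/(1−0.778) = 29.3243 K.
Change = 29.3243 − 12.7148 = 16.61 K.

16.61 K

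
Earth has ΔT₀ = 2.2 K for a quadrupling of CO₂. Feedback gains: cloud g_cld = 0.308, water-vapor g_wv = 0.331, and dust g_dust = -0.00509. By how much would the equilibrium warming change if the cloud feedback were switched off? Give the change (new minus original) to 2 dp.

-2.75 K

Original: g = 0.63391, ΔT = 2.2/(1−0.63391) = 6.0095 K.
Without cloud: g' = 0.32591, ΔT' = 2.2/(1−0.32591) = 3.2637 K.
Change = 3.2637 − 6.0095 = -2.75 K.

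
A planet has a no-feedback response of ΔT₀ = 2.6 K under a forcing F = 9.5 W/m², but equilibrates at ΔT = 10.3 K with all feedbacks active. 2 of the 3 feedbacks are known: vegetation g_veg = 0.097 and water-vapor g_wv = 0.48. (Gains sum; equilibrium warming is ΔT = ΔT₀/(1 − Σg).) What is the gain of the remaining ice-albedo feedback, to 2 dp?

0.17

Amplification A = ΔT/ΔT₀ = 10.3/2.6 = 3.962.
Total gain g = 1 − 1/A = 1 − 1/3.962 = 0.7476.
Known gains sum to 0.097 + 0.48 = 0.577.
g_ice = 0.7476 − 0.577 = 0.17.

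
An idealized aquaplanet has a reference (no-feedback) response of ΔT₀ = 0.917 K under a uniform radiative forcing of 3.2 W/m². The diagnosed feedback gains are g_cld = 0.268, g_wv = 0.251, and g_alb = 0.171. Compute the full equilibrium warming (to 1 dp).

3.0 K

Total gain g = 0.268 + 0.251 + 0.171 = 0.69.
Amplification A = 1/(1 − 0.69) = 3.226.
ΔT = 0.917 × 3.226 = 3.0 K.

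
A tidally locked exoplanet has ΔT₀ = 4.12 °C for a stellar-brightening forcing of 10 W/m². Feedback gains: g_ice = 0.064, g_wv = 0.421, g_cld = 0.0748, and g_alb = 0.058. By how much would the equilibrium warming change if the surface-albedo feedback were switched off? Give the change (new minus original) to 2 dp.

Original: g = 0.6178, ΔT = 4.12/(1−0.6178) = 10.7797 °C.
Without surface-albedo: g' = 0.5598, ΔT' = 4.12/(1−0.5598) = 9.3594 °C.
Change = 9.3594 − 10.7797 = -1.42 °C.

-1.42 °C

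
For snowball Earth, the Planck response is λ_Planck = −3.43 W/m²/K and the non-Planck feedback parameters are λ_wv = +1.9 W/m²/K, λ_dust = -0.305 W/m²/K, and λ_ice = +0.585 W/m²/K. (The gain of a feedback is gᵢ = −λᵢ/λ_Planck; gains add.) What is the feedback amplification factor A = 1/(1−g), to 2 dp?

Convert to gains: g_wv = 1.9/3.43 = 0.5539; g_dust = -0.305/3.43 = -0.08892; g_ice = 0.585/3.43 = 0.1706.
Total gain g = 0.63558.
A = 1/(1 − 0.63558) = 2.74.

2.74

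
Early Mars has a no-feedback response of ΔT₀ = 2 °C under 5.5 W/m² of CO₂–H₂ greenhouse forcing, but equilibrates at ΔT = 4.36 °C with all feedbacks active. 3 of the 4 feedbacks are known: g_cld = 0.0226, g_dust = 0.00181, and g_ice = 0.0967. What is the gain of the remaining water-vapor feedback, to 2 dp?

Amplification A = ΔT/ΔT₀ = 4.36/2 = 2.18.
Total gain g = 1 − 1/A = 1 − 1/2.18 = 0.5413.
Known gains sum to 0.0226 + 0.00181 + 0.0967 = 0.12111.
g_wv = 0.5413 − 0.12111 = 0.42.

0.42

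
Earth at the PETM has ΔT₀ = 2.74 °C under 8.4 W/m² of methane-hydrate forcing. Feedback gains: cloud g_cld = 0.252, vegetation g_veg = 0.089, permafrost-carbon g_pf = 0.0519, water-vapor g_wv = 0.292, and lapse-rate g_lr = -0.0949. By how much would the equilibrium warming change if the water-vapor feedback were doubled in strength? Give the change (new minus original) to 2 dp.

16.54 °C

Original: g = 0.59, ΔT = 2.74/(1−0.59) = 6.6829 °C.
With doubled water-vapor: g' = 0.882, ΔT' = 2.74/(1−0.882) = 23.2203 °C.
Change = 23.2203 − 6.6829 = 16.54 °C.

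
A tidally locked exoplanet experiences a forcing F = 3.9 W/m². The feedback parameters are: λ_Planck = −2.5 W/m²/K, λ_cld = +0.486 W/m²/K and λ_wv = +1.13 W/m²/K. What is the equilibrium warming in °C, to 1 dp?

4.4 °C

Net feedback parameter λ = (−2.5) + (+0.486) + (+1.13) = -0.884 W/m²/K.
ΔT = −F/λ = −3.9/(-0.884) = 4.4 °C.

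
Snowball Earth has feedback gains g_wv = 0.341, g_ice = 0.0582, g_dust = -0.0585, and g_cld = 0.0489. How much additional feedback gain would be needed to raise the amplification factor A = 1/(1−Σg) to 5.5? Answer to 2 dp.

Current total gain = 0.3896.
Target gain for A = 5.5: g* = 1 − 1/5.5 = 0.8182.
Additional gain needed = 0.8182 − 0.3896 = 0.43.

0.43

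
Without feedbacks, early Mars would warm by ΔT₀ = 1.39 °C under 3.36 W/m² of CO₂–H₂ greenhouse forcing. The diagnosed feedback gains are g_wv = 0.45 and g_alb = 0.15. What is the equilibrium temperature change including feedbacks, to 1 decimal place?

3.5 °C

Total gain g = 0.45 + 0.15 = 0.6.
Amplification A = 1/(1 − 0.6) = 2.5.
ΔT = 1.39 × 2.5 = 3.5 °C.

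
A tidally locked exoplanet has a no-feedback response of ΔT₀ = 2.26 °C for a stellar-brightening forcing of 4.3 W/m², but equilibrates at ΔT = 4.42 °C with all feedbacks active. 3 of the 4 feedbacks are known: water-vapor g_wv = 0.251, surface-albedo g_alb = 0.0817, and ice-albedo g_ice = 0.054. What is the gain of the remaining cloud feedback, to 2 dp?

Amplification A = ΔT/ΔT₀ = 4.42/2.26 = 1.956.
Total gain g = 1 − 1/A = 1 − 1/1.956 = 0.4888.
Known gains sum to 0.251 + 0.0817 + 0.054 = 0.3867.
g_cld = 0.4888 − 0.3867 = 0.10.

0.10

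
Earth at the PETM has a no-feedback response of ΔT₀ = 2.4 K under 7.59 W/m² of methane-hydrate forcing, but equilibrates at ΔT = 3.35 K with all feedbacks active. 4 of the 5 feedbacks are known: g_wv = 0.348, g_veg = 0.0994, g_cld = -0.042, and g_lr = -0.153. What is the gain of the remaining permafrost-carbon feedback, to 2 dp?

Amplification A = ΔT/ΔT₀ = 3.35/2.4 = 1.396.
Total gain g = 1 − 1/A = 1 − 1/1.396 = 0.2837.
Known gains sum to 0.348 + 0.0994 − 0.042 − 0.153 = 0.2524.
g_pf = 0.2837 − 0.2524 = 0.03.

0.03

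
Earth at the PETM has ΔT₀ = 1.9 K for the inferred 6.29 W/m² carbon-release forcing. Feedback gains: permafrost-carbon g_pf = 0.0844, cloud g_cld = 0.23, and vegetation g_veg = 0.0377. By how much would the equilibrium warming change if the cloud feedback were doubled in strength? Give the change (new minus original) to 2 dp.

Original: g = 0.3521, ΔT = 1.9/(1−0.3521) = 2.9326 K.
With doubled cloud: g' = 0.5821, ΔT' = 1.9/(1−0.5821) = 4.5465 K.
Change = 4.5465 − 2.9326 = 1.61 K.

1.61 K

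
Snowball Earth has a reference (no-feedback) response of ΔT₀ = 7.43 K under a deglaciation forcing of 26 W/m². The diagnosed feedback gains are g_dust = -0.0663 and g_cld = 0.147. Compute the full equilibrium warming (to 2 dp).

Total gain g = -0.0663 + 0.147 = 0.0807.
Amplification A = 1/(1 − 0.0807) = 1.088.
ΔT = 7.43 × 1.088 = 8.08 K.

8.08 K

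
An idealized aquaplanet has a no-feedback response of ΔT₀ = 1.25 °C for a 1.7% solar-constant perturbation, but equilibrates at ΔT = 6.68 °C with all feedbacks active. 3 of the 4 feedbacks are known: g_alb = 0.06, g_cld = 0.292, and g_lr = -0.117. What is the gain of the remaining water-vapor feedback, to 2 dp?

0.58

Amplification A = ΔT/ΔT₀ = 6.68/1.25 = 5.344.
Total gain g = 1 − 1/A = 1 − 1/5.344 = 0.8129.
Known gains sum to 0.06 + 0.292 − 0.117 = 0.235.
g_wv = 0.8129 − 0.235 = 0.58.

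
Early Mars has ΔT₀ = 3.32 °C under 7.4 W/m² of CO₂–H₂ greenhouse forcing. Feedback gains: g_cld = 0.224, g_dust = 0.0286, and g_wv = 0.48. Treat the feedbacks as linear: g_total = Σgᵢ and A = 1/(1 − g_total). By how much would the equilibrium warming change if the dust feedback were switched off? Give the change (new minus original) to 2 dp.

Original: g = 0.7326, ΔT = 3.32/(1−0.7326) = 12.4159 °C.
Without dust: g' = 0.704, ΔT' = 3.32/(1−0.704) = 11.2162 °C.
Change = 11.2162 − 12.4159 = -1.20 °C.

-1.20 °C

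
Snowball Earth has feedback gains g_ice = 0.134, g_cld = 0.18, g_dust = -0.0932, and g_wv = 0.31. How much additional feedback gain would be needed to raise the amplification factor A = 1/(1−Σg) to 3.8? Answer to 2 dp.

0.21

Current total gain = 0.5308.
Target gain for A = 3.8: g* = 1 − 1/3.8 = 0.7368.
Additional gain needed = 0.7368 − 0.5308 = 0.21.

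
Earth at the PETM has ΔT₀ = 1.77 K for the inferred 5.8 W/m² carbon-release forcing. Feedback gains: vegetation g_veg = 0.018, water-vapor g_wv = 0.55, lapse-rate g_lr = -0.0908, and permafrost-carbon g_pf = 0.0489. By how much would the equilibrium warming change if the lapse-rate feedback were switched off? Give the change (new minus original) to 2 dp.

0.89 K

Original: g = 0.5261, ΔT = 1.77/(1−0.5261) = 3.7350 K.
Without lapse-rate: g' = 0.6169, ΔT' = 1.77/(1−0.6169) = 4.6202 K.
Change = 4.6202 − 3.7350 = 0.89 K.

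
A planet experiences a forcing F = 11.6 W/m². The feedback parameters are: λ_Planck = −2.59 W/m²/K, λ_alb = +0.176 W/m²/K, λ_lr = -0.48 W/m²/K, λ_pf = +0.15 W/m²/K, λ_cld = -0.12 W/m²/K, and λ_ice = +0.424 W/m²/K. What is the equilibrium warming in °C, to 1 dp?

Net feedback parameter λ = (−2.59) + (+0.176) + (-0.48) + (+0.15) + (-0.12) + (+0.424) = -2.44 W/m²/K.
ΔT = −F/λ = −11.6/(-2.44) = 4.8 °C.

4.8 °C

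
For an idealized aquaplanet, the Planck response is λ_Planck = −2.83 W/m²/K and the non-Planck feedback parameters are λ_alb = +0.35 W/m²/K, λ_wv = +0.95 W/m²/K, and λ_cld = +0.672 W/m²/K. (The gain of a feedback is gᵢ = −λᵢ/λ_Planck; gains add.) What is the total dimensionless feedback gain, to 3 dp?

0.697

Convert to gains: g_alb = 0.35/2.83 = 0.1237; g_wv = 0.95/2.83 = 0.3357; g_cld = 0.672/2.83 = 0.2375.
Total gain g = 0.6969.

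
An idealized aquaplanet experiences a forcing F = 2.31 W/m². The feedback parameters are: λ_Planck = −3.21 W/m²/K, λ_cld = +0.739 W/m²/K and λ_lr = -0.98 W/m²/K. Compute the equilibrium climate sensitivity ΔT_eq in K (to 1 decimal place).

0.7 K

Net feedback parameter λ = (−3.21) + (+0.739) + (-0.98) = -3.451 W/m²/K.
ΔT = −F/λ = −2.31/(-3.451) = 0.7 K.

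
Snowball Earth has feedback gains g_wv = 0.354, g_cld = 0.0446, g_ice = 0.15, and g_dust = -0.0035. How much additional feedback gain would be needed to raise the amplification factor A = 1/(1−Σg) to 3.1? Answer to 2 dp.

0.13

Current total gain = 0.5451.
Target gain for A = 3.1: g* = 1 − 1/3.1 = 0.6774.
Additional gain needed = 0.6774 − 0.5451 = 0.13.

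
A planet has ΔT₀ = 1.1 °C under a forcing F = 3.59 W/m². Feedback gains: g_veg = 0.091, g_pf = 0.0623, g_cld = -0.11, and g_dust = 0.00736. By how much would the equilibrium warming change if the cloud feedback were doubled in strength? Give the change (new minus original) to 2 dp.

Original: g = 0.05066, ΔT = 1.1/(1−0.05066) = 1.1587 °C.
With doubled cloud: g' = -0.05934, ΔT' = 1.1/(1+0.05934) = 1.0384 °C.
Change = 1.0384 − 1.1587 = -0.12 °C.

-0.12 °C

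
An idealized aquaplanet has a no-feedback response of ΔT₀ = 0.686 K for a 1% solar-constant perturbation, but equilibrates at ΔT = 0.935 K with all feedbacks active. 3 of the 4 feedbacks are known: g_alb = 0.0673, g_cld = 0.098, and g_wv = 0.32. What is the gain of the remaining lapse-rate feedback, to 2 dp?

-0.22

Amplification A = ΔT/ΔT₀ = 0.935/0.686 = 1.363.
Total gain g = 1 − 1/A = 1 − 1/1.363 = 0.2663.
Known gains sum to 0.0673 + 0.098 + 0.32 = 0.4853.
g_lr = 0.2663 − 0.4853 = -0.22.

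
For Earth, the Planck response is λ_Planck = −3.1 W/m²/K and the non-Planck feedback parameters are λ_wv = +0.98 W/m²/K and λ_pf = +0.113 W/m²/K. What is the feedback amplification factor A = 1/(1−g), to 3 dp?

Convert to gains: g_wv = 0.98/3.1 = 0.3161; g_pf = 0.113/3.1 = 0.03645.
Total gain g = 0.35255.
A = 1/(1 − 0.35255) = 1.545.

1.545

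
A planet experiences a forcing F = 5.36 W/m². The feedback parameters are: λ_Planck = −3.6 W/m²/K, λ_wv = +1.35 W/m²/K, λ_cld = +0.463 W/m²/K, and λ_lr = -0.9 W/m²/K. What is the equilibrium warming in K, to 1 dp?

2.0 K

Net feedback parameter λ = (−3.6) + (+1.35) + (+0.463) + (-0.9) = -2.687 W/m²/K.
ΔT = −F/λ = −5.36/(-2.687) = 2.0 K.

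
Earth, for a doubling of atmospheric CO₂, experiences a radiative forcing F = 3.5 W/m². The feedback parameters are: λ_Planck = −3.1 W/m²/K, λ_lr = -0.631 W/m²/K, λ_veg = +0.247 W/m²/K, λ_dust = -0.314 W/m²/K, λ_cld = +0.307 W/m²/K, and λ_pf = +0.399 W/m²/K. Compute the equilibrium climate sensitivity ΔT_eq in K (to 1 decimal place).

1.1 K

Net feedback parameter λ = (−3.1) + (-0.631) + (+0.247) + (-0.314) + (+0.307) + (+0.399) = -3.092 W/m²/K.
ΔT = −F/λ = −3.5/(-3.092) = 1.1 K.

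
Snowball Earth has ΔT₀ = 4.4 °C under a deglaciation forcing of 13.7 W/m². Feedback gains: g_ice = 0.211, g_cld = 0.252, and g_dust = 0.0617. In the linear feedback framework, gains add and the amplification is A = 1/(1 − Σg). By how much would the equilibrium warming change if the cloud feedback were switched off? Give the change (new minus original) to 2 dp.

-3.21 °C

Original: g = 0.5247, ΔT = 4.4/(1−0.5247) = 9.2573 °C.
Without cloud: g' = 0.2727, ΔT' = 4.4/(1−0.2727) = 6.0498 °C.
Change = 6.0498 − 9.2573 = -3.21 °C.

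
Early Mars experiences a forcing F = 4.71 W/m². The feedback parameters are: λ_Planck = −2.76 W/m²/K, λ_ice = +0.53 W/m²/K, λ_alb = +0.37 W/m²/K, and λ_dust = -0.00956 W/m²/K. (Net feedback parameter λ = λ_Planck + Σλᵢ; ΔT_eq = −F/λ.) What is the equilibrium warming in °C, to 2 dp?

Net feedback parameter λ = (−2.76) + (+0.53) + (+0.37) + (-0.00956) = -1.86956 W/m²/K.
ΔT = −F/λ = −4.71/(-1.86956) = 2.52 °C.

2.52 °C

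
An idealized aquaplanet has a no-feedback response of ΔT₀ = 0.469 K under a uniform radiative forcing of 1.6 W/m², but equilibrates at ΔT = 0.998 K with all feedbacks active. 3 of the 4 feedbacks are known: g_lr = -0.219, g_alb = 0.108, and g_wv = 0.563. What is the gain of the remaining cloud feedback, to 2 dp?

0.08

Amplification A = ΔT/ΔT₀ = 0.998/0.469 = 2.128.
Total gain g = 1 − 1/A = 1 − 1/2.128 = 0.5301.
Known gains sum to -0.219 + 0.108 + 0.563 = 0.452.
g_cld = 0.5301 − 0.452 = 0.08.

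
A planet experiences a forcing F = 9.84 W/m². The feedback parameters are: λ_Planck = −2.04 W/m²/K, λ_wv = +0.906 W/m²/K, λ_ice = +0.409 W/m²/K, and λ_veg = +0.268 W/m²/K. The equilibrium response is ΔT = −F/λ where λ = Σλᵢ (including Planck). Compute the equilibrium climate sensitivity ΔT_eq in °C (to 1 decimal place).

Net feedback parameter λ = (−2.04) + (+0.906) + (+0.409) + (+0.268) = -0.457 W/m²/K.
ΔT = −F/λ = −9.84/(-0.457) = 21.5 °C.

21.5 °C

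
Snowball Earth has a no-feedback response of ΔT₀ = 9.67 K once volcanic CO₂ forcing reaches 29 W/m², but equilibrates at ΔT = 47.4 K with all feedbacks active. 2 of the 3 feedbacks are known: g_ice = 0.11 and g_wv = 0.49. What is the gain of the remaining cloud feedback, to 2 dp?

0.20

Amplification A = ΔT/ΔT₀ = 47.4/9.67 = 4.902.
Total gain g = 1 − 1/A = 1 − 1/4.902 = 0.796.
Known gains sum to 0.11 + 0.49 = 0.6.
g_cld = 0.796 − 0.6 = 0.20.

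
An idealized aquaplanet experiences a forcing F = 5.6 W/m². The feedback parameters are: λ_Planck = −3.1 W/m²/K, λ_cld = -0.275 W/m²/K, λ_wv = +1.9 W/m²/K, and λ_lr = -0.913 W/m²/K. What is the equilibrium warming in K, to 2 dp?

Net feedback parameter λ = (−3.1) + (-0.275) + (+1.9) + (-0.913) = -2.388 W/m²/K.
ΔT = −F/λ = −5.6/(-2.388) = 2.35 K.

2.35 K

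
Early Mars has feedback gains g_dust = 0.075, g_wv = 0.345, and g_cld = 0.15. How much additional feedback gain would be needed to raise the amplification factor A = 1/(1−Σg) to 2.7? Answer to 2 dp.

0.06

Current total gain = 0.57.
Target gain for A = 2.7: g* = 1 − 1/2.7 = 0.6296.
Additional gain needed = 0.6296 − 0.57 = 0.06.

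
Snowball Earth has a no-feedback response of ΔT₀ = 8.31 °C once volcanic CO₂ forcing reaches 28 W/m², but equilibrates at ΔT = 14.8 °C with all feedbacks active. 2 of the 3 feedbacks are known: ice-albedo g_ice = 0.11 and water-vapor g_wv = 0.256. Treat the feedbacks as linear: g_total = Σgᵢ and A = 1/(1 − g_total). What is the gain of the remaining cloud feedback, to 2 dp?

0.07

Amplification A = ΔT/ΔT₀ = 14.8/8.31 = 1.781.
Total gain g = 1 − 1/A = 1 − 1/1.781 = 0.4385.
Known gains sum to 0.11 + 0.256 = 0.366.
g_cld = 0.4385 − 0.366 = 0.07.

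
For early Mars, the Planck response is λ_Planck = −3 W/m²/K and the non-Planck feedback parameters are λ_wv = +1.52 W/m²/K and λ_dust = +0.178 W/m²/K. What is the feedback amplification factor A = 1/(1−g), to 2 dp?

Convert to gains: g_wv = 1.52/3 = 0.5067; g_dust = 0.178/3 = 0.05933.
Total gain g = 0.56603.
A = 1/(1 − 0.56603) = 2.30.

2.30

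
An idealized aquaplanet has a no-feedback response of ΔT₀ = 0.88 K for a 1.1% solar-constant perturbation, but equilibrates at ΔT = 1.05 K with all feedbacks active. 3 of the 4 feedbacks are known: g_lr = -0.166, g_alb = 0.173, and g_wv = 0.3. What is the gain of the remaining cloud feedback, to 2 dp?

-0.15

Amplification A = ΔT/ΔT₀ = 1.05/0.88 = 1.193.
Total gain g = 1 − 1/A = 1 − 1/1.193 = 0.1618.
Known gains sum to -0.166 + 0.173 + 0.3 = 0.307.
g_cld = 0.1618 − 0.307 = -0.15.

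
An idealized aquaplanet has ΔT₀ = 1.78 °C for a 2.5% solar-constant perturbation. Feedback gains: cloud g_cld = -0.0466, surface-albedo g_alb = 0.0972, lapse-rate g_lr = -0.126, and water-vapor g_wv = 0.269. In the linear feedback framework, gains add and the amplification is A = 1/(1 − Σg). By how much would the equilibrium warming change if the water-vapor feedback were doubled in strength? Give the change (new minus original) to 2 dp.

Original: g = 0.1936, ΔT = 1.78/(1−0.1936) = 2.2073 °C.
With doubled water-vapor: g' = 0.4626, ΔT' = 1.78/(1−0.4626) = 3.3122 °C.
Change = 3.3122 − 2.2073 = 1.10 °C.

1.10 °C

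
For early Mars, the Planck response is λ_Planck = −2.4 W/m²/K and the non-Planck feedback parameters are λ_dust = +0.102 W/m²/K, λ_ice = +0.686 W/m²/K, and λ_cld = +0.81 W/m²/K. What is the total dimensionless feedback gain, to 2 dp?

Convert to gains: g_dust = 0.102/2.4 = 0.0425; g_ice = 0.686/2.4 = 0.2858; g_cld = 0.81/2.4 = 0.3375.
Total gain g = 0.6658.

0.67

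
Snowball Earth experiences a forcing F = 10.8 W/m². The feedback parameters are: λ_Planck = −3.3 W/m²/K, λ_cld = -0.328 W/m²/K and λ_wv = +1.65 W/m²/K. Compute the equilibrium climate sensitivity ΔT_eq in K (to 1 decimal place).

Net feedback parameter λ = (−3.3) + (-0.328) + (+1.65) = -1.978 W/m²/K.
ΔT = −F/λ = −10.8/(-1.978) = 5.5 K.

5.5 K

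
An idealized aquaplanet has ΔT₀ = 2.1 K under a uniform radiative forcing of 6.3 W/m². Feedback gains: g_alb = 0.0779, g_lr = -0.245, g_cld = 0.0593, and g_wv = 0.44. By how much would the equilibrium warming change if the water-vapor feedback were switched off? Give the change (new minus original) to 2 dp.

-1.25 K

Original: g = 0.3322, ΔT = 2.1/(1−0.3322) = 3.1447 K.
Without water-vapor: g' = -0.1078, ΔT' = 2.1/(1+0.1078) = 1.8956 K.
Change = 1.8956 − 3.1447 = -1.25 K.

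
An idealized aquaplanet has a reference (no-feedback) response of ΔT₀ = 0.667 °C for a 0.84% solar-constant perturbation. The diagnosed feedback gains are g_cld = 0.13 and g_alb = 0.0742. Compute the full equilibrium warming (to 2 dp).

Total gain g = 0.13 + 0.0742 = 0.2042.
Amplification A = 1/(1 − 0.2042) = 1.257.
ΔT = 0.667 × 1.257 = 0.84 °C.

0.84 °C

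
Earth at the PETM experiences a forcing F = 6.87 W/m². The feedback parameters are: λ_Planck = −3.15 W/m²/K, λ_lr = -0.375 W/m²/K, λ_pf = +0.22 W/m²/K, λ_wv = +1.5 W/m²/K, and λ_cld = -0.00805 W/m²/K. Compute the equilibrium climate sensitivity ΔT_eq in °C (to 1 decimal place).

3.8 °C

Net feedback parameter λ = (−3.15) + (-0.375) + (+0.22) + (+1.5) + (-0.00805) = -1.81305 W/m²/K.
ΔT = −F/λ = −6.87/(-1.81305) = 3.8 °C.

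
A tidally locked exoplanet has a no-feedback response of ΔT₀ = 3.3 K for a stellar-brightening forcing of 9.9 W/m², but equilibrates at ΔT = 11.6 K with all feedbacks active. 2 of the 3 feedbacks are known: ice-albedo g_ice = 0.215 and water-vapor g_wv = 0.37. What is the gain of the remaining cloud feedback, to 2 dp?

Amplification A = ΔT/ΔT₀ = 11.6/3.3 = 3.515.
Total gain g = 1 − 1/A = 1 − 1/3.515 = 0.7155.
Known gains sum to 0.215 + 0.37 = 0.585.
g_cld = 0.7155 − 0.585 = 0.13.

0.13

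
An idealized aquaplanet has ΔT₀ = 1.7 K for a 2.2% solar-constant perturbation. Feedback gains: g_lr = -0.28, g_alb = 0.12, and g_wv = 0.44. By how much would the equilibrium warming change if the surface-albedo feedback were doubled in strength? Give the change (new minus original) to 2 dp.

0.47 K

Original: g = 0.28, ΔT = 1.7/(1−0.28) = 2.3611 K.
With doubled surface-albedo: g' = 0.4, ΔT' = 1.7/(1−0.4) = 2.8333 K.
Change = 2.8333 − 2.3611 = 0.47 K.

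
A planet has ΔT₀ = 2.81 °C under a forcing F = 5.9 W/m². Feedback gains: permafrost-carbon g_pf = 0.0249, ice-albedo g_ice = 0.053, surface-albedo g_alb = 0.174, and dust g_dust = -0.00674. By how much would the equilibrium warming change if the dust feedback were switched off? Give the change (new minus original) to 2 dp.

Original: g = 0.24516, ΔT = 2.81/(1−0.24516) = 3.7226 °C.
Without dust: g' = 0.2519, ΔT' = 2.81/(1−0.2519) = 3.7562 °C.
Change = 3.7562 − 3.7226 = 0.03 °C.

0.03 °C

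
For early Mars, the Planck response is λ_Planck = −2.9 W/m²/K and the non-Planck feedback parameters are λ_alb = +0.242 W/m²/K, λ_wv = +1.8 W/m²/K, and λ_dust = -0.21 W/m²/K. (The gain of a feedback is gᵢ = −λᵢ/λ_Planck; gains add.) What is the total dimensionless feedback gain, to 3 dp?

Convert to gains: g_alb = 0.242/2.9 = 0.08345; g_wv = 1.8/2.9 = 0.6207; g_dust = -0.21/2.9 = -0.07241.
Total gain g = 0.63174.

0.632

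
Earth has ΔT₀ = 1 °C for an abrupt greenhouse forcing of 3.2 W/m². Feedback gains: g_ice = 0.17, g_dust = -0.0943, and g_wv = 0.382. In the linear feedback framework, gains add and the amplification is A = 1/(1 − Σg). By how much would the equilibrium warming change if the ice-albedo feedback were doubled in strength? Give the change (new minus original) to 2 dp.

0.84 °C

Original: g = 0.4577, ΔT = 1/(1−0.4577) = 1.8440 °C.
With doubled ice-albedo: g' = 0.6277, ΔT' = 1/(1−0.6277) = 2.6860 °C.
Change = 2.6860 − 1.8440 = 0.84 °C.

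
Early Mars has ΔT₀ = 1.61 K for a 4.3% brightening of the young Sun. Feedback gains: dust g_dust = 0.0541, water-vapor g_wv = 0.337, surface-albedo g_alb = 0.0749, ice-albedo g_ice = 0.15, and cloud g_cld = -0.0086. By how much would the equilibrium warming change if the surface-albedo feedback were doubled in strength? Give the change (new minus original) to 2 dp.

Original: g = 0.6074, ΔT = 1.61/(1−0.6074) = 4.1009 K.
With doubled surface-albedo: g' = 0.6823, ΔT' = 1.61/(1−0.6823) = 5.0677 K.
Change = 5.0677 − 4.1009 = 0.97 K.

0.97 K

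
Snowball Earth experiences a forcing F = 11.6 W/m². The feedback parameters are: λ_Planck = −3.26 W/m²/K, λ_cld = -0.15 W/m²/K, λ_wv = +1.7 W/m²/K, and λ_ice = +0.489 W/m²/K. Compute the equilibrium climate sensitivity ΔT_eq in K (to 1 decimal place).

9.5 K

Net feedback parameter λ = (−3.26) + (-0.15) + (+1.7) + (+0.489) = -1.221 W/m²/K.
ΔT = −F/λ = −11.6/(-1.221) = 9.5 K.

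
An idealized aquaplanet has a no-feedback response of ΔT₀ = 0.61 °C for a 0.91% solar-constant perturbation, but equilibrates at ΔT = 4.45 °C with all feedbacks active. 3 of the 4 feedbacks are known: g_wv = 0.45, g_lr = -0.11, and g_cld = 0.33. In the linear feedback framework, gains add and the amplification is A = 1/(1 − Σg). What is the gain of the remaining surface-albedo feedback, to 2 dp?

0.19

Amplification A = ΔT/ΔT₀ = 4.45/0.61 = 7.295.
Total gain g = 1 − 1/A = 1 − 1/7.295 = 0.8629.
Known gains sum to 0.45 − 0.11 + 0.33 = 0.67.
g_alb = 0.8629 − 0.67 = 0.19.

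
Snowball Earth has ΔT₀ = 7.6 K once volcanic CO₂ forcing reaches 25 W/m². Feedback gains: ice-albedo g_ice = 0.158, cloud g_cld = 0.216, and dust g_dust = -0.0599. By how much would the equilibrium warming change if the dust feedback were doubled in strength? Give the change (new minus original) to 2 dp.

Original: g = 0.3141, ΔT = 7.6/(1−0.3141) = 11.0803 K.
With doubled dust: g' = 0.2542, ΔT' = 7.6/(1−0.2542) = 10.1904 K.
Change = 10.1904 − 11.0803 = -0.89 K.

-0.89 K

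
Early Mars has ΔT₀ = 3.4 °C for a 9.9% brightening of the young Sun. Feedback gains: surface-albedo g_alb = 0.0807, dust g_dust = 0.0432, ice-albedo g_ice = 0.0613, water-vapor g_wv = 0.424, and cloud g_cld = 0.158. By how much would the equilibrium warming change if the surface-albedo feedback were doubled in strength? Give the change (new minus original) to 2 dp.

7.75 °C

Original: g = 0.7672, ΔT = 3.4/(1−0.7672) = 14.6048 °C.
With doubled surface-albedo: g' = 0.8479, ΔT' = 3.4/(1−0.8479) = 22.3537 °C.
Change = 22.3537 − 14.6048 = 7.75 °C.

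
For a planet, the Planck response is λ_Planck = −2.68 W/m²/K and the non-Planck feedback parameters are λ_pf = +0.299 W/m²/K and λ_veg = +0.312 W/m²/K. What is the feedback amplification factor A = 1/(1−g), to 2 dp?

1.30

Convert to gains: g_pf = 0.299/2.68 = 0.1116; g_veg = 0.312/2.68 = 0.1164.
Total gain g = 0.228.
A = 1/(1 − 0.228) = 1.30.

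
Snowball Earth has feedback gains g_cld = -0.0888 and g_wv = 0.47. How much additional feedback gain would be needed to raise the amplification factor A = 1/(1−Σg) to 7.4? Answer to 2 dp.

Current total gain = 0.3812.
Target gain for A = 7.4: g* = 1 − 1/7.4 = 0.8649.
Additional gain needed = 0.8649 − 0.3812 = 0.48.

0.48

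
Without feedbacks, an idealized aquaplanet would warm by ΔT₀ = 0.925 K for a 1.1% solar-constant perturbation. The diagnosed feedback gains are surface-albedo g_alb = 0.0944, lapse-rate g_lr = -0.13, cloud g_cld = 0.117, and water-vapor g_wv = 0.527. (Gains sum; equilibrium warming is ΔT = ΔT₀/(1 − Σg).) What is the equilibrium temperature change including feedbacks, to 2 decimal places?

2.36 K

Total gain g = 0.0944 − 0.13 + 0.117 + 0.527 = 0.6084.
Amplification A = 1/(1 − 0.6084) = 2.554.
ΔT = 0.925 × 2.554 = 2.36 K.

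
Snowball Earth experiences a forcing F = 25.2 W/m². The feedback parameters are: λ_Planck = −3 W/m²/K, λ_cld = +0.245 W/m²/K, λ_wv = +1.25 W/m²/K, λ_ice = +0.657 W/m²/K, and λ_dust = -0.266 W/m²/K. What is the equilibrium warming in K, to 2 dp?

Net feedback parameter λ = (−3) + (+0.245) + (+1.25) + (+0.657) + (-0.266) = -1.114 W/m²/K.
ΔT = −F/λ = −25.2/(-1.114) = 22.62 K.

22.62 K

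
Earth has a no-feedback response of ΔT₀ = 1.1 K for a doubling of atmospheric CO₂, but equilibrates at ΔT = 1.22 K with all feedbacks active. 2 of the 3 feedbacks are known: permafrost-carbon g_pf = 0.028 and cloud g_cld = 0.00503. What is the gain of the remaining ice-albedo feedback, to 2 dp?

0.07

Amplification A = ΔT/ΔT₀ = 1.22/1.1 = 1.109.
Total gain g = 1 − 1/A = 1 − 1/1.109 = 0.09829.
Known gains sum to 0.028 + 0.00503 = 0.03303.
g_ice = 0.09829 − 0.03303 = 0.07.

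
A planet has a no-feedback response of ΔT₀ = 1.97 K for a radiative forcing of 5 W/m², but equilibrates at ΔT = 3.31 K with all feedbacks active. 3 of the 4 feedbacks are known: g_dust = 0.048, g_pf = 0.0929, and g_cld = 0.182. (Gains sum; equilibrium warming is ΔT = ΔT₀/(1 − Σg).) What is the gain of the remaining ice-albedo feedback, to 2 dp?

Amplification A = ΔT/ΔT₀ = 3.31/1.97 = 1.68.
Total gain g = 1 − 1/A = 1 − 1/1.68 = 0.4048.
Known gains sum to 0.048 + 0.0929 + 0.182 = 0.3229.
g_ice = 0.4048 − 0.3229 = 0.08.

0.08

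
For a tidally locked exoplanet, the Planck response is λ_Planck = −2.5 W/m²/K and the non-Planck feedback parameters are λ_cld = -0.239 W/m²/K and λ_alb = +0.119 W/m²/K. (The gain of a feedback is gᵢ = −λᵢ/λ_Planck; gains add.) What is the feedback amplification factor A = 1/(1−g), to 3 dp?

0.954

Convert to gains: g_cld = -0.239/2.5 = -0.0956; g_alb = 0.119/2.5 = 0.0476.
Total gain g = -0.048.
A = 1/(1 + 0.048) = 0.954.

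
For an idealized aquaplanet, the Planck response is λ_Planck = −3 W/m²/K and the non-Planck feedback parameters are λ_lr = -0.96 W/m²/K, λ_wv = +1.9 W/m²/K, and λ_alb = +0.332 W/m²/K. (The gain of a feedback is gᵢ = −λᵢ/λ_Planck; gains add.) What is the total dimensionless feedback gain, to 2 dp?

Convert to gains: g_lr = -0.96/3 = -0.32; g_wv = 1.9/3 = 0.6333; g_alb = 0.332/3 = 0.1107.
Total gain g = 0.424.

0.42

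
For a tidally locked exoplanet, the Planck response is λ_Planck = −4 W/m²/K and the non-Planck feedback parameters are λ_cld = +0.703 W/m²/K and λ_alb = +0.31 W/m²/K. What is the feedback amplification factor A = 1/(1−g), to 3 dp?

1.339

Convert to gains: g_cld = 0.703/4 = 0.1757; g_alb = 0.31/4 = 0.0775.
Total gain g = 0.2532.
A = 1/(1 − 0.2532) = 1.339.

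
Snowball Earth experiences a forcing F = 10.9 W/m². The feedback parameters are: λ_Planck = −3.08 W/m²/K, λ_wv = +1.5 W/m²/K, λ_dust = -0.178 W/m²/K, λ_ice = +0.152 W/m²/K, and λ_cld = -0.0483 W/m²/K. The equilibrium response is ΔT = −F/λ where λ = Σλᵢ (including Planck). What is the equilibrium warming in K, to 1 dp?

Net feedback parameter λ = (−3.08) + (+1.5) + (-0.178) + (+0.152) + (-0.0483) = -1.6543 W/m²/K.
ΔT = −F/λ = −10.9/(-1.6543) = 6.6 K.

6.6 K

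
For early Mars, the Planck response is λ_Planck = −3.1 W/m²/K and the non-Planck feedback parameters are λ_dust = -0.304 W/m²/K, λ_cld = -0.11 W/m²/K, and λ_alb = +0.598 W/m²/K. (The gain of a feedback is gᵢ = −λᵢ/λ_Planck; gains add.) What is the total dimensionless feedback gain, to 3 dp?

Convert to gains: g_dust = -0.304/3.1 = -0.09806; g_cld = -0.11/3.1 = -0.03548; g_alb = 0.598/3.1 = 0.1929.
Total gain g = 0.05936.

0.059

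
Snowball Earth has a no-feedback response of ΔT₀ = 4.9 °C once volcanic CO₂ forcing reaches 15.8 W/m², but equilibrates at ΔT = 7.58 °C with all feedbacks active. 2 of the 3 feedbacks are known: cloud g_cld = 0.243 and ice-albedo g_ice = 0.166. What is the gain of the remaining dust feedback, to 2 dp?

Amplification A = ΔT/ΔT₀ = 7.58/4.9 = 1.547.
Total gain g = 1 − 1/A = 1 − 1/1.547 = 0.3536.
Known gains sum to 0.243 + 0.166 = 0.409.
g_dust = 0.3536 − 0.409 = -0.06.

-0.06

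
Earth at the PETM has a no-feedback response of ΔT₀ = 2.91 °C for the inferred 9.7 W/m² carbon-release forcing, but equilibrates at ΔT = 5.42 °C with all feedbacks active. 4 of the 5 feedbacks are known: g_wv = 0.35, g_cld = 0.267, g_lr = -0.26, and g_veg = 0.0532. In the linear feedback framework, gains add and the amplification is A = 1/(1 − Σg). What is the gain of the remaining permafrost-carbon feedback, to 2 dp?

0.05

Amplification A = ΔT/ΔT₀ = 5.42/2.91 = 1.863.
Total gain g = 1 − 1/A = 1 − 1/1.863 = 0.4632.
Known gains sum to 0.35 + 0.267 − 0.26 + 0.0532 = 0.4102.
g_pf = 0.4632 − 0.4102 = 0.05.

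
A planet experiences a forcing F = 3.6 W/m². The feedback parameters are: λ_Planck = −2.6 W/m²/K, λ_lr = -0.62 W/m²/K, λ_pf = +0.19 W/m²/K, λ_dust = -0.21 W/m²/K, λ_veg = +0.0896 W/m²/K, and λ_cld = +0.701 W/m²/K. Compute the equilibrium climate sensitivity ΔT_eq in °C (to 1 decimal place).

Net feedback parameter λ = (−2.6) + (-0.62) + (+0.19) + (-0.21) + (+0.0896) + (+0.701) = -2.4494 W/m²/K.
ΔT = −F/λ = −3.6/(-2.4494) = 1.5 °C.

1.5 °C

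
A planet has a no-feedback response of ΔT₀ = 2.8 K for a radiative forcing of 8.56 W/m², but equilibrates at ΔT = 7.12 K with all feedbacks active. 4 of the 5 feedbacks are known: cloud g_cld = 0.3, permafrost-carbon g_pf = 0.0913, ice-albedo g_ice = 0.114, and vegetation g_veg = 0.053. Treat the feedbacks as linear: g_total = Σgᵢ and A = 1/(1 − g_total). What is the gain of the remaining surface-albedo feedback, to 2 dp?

0.05

Amplification A = ΔT/ΔT₀ = 7.12/2.8 = 2.543.
Total gain g = 1 − 1/A = 1 − 1/2.543 = 0.6068.
Known gains sum to 0.3 + 0.0913 + 0.114 + 0.053 = 0.5583.
g_alb = 0.6068 − 0.5583 = 0.05.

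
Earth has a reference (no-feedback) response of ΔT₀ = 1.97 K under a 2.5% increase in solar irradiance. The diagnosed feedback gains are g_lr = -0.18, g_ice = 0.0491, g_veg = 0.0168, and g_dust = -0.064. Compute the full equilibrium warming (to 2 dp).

1.67 K

Total gain g = -0.18 + 0.0491 + 0.0168 − 0.064 = -0.1781.
Amplification A = 1/(1 + 0.1781) = 0.8488.
ΔT = 1.97 × 0.8488 = 1.67 K.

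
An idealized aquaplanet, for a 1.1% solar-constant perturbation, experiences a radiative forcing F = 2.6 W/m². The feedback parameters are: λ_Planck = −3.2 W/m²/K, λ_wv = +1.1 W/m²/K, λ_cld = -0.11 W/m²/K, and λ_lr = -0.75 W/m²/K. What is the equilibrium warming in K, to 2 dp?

0.88 K

Net feedback parameter λ = (−3.2) + (+1.1) + (-0.11) + (-0.75) = -2.96 W/m²/K.
ΔT = −F/λ = −2.6/(-2.96) = 0.88 K.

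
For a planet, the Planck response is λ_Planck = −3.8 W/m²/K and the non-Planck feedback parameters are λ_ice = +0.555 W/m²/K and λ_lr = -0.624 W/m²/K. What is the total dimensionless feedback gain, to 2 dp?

Convert to gains: g_ice = 0.555/3.8 = 0.1461; g_lr = -0.624/3.8 = -0.1642.
Total gain g = -0.0181.

-0.02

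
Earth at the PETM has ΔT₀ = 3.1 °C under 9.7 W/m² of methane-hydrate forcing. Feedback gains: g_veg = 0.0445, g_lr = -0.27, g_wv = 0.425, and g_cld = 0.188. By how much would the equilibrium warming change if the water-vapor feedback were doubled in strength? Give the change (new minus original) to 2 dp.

11.47 °C

Original: g = 0.3875, ΔT = 3.1/(1−0.3875) = 5.0612 °C.
With doubled water-vapor: g' = 0.8125, ΔT' = 3.1/(1−0.8125) = 16.5333 °C.
Change = 16.5333 − 5.0612 = 11.47 °C.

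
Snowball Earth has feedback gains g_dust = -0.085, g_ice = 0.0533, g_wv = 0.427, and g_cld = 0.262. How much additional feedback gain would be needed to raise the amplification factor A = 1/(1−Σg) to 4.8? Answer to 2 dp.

0.13

Current total gain = 0.6573.
Target gain for A = 4.8: g* = 1 − 1/4.8 = 0.7917.
Additional gain needed = 0.7917 − 0.6573 = 0.13.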